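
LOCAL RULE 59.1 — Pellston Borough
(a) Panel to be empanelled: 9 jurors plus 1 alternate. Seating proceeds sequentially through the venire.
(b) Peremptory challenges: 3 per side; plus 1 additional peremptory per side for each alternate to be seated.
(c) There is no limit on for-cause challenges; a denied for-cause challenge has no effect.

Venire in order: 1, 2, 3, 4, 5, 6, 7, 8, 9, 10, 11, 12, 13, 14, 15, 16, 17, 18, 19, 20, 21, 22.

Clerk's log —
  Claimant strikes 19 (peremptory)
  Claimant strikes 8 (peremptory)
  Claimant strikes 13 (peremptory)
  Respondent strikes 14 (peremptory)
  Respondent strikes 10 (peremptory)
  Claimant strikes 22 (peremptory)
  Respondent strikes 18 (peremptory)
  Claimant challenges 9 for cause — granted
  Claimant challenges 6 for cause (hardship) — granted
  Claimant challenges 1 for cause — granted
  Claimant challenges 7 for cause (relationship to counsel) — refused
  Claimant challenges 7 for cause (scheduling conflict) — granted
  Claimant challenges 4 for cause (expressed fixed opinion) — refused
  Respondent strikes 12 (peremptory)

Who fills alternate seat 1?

21

Removed: #1, #6, #7, #8, #9, #10, #12, #13, #14, #18, #19, #22. (#4 stays — for-cause denied.)
Seating in order: seats 1–9 → #2, #3, #4, #5, #11, #15, #16, #17, #20; alternates → #21.
So alternate 1 is #21.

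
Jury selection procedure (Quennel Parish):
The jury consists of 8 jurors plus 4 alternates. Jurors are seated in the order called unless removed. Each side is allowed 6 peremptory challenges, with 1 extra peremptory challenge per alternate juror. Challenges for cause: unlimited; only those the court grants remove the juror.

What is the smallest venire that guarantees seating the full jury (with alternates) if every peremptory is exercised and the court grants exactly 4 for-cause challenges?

36

Seats to fill: 8 + 4 alternates = 12.
Peremptories: 6 + 1×4 = 10 per side × 2 sides = 20.
For-cause removals: 4.
Minimum venire: 12 + 20 + 4 = 36.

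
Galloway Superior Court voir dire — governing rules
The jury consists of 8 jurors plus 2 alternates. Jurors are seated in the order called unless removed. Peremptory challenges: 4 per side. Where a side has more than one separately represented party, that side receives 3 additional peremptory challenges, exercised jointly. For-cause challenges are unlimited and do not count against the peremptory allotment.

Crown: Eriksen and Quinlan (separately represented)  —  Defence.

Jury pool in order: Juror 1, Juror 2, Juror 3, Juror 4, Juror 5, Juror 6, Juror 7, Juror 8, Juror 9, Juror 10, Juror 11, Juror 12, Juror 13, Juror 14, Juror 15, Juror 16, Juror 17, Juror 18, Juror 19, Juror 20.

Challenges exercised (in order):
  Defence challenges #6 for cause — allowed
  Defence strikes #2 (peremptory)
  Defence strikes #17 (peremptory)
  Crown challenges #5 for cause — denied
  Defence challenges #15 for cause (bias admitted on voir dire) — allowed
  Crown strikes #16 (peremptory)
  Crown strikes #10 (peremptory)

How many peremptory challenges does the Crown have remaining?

5

Crown allotment: 4 base + 3 multi-party = 7.
Crown peremptories used: #16, #10 — 2 (the for-cause on #5 doesn't count).
Remaining: 7 − 2 = 5.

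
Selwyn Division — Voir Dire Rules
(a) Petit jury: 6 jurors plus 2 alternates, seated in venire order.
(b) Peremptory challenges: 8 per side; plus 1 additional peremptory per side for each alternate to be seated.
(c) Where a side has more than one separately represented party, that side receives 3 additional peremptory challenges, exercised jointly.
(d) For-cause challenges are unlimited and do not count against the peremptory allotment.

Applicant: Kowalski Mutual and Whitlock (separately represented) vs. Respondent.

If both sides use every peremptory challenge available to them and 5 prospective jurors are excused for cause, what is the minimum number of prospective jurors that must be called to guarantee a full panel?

Seats to fill: 6 + 2 alternates = 8.
Peremptories — Applicant: 8 + 1×2 + 3 = 13; Respondent: 8 + 1×2 = 10; total 23.
For-cause removals: 5.
Minimum venire: 8 + 23 + 5 = 36.

36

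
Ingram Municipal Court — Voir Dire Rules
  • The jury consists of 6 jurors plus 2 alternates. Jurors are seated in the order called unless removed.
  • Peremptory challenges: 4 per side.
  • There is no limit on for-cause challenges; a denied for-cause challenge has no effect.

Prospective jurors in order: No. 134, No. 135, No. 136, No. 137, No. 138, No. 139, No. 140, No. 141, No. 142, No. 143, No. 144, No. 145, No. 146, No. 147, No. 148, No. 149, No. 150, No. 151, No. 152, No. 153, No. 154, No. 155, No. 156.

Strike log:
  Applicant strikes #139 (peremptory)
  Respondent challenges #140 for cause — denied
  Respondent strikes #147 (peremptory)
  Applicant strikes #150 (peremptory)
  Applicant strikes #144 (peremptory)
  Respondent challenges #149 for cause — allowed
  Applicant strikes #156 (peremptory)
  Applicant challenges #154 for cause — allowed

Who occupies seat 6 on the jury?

140

Removed: #139, #144, #147, #149, #150, #154, #156. (#140 stays — for-cause denied.)
Filling seats in venire order through position 6: #134, #135, #136, #137, #138, #140.
So seat 6 is #140.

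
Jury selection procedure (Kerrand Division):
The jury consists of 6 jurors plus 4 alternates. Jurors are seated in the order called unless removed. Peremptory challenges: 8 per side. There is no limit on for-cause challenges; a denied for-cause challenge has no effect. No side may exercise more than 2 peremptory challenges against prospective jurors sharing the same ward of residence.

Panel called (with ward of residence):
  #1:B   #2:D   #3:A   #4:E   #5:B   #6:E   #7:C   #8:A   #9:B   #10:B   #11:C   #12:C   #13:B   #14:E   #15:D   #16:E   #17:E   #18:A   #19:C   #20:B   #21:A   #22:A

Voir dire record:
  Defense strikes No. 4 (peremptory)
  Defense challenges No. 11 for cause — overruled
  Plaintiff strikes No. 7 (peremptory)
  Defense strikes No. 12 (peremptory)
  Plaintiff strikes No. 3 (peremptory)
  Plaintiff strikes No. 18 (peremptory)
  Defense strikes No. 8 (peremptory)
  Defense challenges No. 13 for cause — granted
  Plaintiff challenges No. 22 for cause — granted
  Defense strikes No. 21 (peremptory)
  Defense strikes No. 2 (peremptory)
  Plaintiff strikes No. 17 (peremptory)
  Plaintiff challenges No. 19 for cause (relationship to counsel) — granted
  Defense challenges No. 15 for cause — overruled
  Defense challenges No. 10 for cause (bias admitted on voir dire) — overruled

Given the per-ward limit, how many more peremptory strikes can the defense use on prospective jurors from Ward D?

Defense peremptories so far: #4, #12, #8, #21, #2 — 5 of 8 used, 3 left overall.
Against Ward D: #2 — 1 used; per-ward cap 2 leaves 1.
Binding limit: min(3, 1) = 1.

1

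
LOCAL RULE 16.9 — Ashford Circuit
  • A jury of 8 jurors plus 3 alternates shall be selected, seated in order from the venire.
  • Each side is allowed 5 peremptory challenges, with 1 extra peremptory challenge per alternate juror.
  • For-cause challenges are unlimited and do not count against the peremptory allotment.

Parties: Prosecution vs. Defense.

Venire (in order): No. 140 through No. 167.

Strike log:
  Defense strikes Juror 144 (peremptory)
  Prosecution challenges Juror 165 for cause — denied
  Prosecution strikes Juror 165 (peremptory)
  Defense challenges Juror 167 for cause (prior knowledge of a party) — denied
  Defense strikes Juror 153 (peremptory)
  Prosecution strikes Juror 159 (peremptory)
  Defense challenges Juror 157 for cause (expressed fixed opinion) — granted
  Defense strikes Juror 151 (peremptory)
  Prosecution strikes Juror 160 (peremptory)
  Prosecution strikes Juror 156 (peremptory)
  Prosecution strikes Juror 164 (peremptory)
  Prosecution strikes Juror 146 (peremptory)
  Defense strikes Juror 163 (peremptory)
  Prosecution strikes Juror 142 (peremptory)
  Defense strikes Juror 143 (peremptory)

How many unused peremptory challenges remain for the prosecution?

Prosecution allotment: 5 base + 1 × 3 alternates = 8.
Prosecution peremptories used: #165, #159, #160, #156, #164, #146, #142 — 7 (the for-cause on #165 doesn't count).
Remaining: 8 − 7 = 1.

1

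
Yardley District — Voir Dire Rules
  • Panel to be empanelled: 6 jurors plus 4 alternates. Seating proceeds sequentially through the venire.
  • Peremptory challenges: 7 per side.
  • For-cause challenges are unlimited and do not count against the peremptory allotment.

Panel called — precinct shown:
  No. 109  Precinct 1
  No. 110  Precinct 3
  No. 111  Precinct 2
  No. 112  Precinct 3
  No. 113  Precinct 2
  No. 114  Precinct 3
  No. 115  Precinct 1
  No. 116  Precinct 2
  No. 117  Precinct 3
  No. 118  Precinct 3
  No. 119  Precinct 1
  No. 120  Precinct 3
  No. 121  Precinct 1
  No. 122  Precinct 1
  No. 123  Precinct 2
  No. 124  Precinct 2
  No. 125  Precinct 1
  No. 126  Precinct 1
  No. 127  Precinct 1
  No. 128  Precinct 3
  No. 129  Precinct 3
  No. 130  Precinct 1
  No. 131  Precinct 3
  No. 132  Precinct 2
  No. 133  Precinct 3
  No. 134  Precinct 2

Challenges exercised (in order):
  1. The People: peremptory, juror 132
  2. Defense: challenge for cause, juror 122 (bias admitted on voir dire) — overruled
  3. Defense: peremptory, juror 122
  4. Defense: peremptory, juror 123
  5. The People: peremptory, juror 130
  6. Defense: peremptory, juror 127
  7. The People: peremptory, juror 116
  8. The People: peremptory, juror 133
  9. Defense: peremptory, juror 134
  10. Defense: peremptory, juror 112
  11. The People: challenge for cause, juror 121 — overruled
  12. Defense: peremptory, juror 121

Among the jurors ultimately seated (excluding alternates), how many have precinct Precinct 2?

Removed: #112, #116, #121, #122, #123, #127, #130, #132, #133, #134.
Seated jurors 1–6: #109, #110, #111, #113, #114, #115 (alternates #117, #118, #119, #120 not counted).
Of those, in Precinct 2: #111, #113 → 2.

2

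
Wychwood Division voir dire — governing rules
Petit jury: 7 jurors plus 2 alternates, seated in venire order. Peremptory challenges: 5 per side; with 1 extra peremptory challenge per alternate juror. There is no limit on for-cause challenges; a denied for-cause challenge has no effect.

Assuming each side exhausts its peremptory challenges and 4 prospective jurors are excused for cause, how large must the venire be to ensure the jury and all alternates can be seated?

Seats to fill: 7 + 2 alternates = 9.
Peremptories: 5 + 1×2 = 7 per side × 2 sides = 14.
For-cause removals: 4.
Minimum venire: 9 + 14 + 4 = 27.

27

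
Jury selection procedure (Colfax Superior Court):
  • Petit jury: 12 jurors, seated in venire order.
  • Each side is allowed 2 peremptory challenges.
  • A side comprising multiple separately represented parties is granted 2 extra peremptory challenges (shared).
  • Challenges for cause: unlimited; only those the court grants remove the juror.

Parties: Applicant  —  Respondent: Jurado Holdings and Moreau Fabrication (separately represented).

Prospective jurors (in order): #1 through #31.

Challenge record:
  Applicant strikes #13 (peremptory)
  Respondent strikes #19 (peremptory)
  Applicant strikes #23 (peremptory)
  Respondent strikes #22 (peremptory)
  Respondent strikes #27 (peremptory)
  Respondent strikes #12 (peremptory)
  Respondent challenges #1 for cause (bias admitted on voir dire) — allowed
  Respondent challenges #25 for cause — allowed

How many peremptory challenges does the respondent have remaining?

Respondent allotment: 2 base + 2 multi-party = 4.
Respondent peremptories used: #19, #22, #27, #12 — 4 (for-cause on #1, #25 don't count).
Remaining: 4 − 4 = 0.

0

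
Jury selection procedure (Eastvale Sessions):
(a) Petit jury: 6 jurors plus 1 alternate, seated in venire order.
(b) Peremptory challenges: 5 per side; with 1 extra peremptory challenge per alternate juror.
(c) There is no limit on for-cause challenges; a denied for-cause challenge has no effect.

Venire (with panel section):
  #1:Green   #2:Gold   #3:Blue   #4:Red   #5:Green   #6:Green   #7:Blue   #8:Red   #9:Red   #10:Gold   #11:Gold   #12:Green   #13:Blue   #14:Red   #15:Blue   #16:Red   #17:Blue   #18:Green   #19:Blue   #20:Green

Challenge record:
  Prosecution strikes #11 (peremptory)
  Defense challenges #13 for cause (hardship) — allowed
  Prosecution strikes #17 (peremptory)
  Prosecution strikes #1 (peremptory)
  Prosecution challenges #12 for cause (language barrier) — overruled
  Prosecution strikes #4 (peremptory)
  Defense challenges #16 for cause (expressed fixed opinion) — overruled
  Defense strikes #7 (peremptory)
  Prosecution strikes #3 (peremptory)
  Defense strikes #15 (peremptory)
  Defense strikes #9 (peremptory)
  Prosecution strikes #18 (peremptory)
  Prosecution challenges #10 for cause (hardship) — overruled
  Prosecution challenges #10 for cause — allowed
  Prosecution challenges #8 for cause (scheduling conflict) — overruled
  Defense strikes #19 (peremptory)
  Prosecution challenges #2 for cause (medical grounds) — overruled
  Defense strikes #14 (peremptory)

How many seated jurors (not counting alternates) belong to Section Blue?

0

Removed: #1, #3, #4, #7, #9, #10, #11, #13, #14, #15, #17, #18, #19.
Seated jurors 1–6: #2, #5, #6, #8, #12, #16 (alternates #20 not counted).
None of those are in Section Blue → 0.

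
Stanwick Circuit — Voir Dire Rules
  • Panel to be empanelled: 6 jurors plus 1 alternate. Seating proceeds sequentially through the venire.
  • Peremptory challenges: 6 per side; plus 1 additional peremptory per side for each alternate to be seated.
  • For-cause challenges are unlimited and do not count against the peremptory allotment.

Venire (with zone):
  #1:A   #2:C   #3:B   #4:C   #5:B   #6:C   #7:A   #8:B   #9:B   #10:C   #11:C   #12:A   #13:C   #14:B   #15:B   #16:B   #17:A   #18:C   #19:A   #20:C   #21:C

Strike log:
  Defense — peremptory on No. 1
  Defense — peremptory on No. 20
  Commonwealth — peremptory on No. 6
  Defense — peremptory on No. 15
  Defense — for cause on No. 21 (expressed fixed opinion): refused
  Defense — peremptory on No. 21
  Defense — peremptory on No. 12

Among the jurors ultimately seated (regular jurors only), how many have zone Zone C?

2

Removed: #1, #6, #12, #15, #20, #21.
Seated jurors 1–6: #2, #3, #4, #5, #7, #8 (alternates #9 not counted).
Of those, in Zone C: #2, #4 → 2.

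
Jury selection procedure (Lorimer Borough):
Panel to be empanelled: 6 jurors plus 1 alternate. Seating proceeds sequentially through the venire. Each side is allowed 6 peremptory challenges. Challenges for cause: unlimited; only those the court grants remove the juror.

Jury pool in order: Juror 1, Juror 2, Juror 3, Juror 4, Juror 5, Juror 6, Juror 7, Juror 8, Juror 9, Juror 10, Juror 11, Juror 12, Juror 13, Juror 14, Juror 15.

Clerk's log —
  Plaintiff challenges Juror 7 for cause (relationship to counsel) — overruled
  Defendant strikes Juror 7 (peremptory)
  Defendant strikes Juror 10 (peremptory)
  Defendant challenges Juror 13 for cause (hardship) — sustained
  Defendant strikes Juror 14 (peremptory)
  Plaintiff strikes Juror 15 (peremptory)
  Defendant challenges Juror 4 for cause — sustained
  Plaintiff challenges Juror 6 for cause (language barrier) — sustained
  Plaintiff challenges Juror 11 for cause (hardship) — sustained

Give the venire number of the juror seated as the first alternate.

12

Removed: #4, #6, #7, #10, #11, #13, #14, #15.
Seating in order: seats 1–6 → #1, #2, #3, #5, #8, #9; alternates → #12.
So alternate 1 is #12.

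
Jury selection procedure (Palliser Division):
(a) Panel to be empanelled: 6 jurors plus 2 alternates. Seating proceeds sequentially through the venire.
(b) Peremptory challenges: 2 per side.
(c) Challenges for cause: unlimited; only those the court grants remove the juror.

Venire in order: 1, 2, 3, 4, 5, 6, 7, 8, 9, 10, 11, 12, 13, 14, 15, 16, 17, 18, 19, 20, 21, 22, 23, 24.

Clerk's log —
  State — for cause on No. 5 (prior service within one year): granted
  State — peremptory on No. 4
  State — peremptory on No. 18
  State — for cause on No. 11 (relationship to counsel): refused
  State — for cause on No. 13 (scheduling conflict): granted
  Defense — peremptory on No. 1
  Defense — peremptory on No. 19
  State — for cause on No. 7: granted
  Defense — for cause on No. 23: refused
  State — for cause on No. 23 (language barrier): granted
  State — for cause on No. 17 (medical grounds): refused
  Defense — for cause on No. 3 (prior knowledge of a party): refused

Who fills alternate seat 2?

Removed: #1, #4, #5, #7, #13, #18, #19, #23. (#3, #11, #17 stay — for-cause denied.)
Filling seats in venire order through position 8: #2, #3, #6, #8, #9, #10, #11, #12.
So alternate 2 is #12.

12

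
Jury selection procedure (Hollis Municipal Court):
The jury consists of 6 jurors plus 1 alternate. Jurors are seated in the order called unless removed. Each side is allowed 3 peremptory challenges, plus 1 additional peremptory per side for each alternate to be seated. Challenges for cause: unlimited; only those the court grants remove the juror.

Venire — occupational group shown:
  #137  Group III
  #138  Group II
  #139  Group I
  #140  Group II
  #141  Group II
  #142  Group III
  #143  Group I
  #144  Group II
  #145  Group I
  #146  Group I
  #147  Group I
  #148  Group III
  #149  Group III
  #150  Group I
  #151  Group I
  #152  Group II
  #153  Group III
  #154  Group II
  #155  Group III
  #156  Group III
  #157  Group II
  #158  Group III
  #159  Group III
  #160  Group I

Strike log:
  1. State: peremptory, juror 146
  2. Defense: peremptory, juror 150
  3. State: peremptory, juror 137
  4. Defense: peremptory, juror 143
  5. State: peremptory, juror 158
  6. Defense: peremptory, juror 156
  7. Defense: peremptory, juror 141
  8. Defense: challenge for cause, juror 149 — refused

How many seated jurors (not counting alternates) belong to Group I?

2

Removed: #137, #141, #143, #146, #150, #156, #158.
Seated jurors 1–6: #138, #139, #140, #142, #144, #145 (alternates #147 not counted).
Of those, in Group I: #139, #145 → 2.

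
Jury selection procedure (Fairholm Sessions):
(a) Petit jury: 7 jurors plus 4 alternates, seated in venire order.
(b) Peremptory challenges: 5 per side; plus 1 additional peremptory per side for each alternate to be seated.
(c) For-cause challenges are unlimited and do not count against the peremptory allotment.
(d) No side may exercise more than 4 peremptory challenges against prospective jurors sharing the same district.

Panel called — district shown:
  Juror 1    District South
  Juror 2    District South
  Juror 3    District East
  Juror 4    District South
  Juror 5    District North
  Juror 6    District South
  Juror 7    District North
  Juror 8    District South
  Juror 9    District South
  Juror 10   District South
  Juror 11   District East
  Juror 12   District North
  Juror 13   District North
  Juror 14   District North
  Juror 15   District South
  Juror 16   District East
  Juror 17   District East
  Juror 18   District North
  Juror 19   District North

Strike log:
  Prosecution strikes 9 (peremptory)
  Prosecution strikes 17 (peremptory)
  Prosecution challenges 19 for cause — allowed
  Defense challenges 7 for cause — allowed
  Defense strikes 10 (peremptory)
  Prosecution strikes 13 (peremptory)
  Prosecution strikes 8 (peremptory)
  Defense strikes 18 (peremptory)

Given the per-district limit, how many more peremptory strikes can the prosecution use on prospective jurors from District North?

3

Prosecution peremptories so far: #9, #17, #13, #8 — 4 of 9 used, 5 left overall.
Against District North: #13 — 1 used; per-district cap 4 leaves 3.
Binding limit: min(5, 3) = 3.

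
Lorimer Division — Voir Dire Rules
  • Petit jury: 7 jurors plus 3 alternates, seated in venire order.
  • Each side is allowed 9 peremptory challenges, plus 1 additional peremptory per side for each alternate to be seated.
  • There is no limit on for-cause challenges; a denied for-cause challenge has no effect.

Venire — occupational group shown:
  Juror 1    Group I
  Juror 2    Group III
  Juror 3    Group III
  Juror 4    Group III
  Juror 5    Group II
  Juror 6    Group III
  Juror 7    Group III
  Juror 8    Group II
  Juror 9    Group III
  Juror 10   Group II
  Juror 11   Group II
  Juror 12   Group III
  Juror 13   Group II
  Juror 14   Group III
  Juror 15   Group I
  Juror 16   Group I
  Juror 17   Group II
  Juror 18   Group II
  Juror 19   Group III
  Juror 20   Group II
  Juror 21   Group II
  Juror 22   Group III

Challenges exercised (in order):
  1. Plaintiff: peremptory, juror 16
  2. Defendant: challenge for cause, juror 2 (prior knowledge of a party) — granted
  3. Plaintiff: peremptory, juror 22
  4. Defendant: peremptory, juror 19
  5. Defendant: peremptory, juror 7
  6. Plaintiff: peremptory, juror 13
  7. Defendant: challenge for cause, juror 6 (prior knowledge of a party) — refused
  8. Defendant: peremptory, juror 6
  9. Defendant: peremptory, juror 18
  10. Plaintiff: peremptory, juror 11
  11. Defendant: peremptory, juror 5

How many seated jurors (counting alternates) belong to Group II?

3

Removed: #2, #5, #6, #7, #11, #13, #16, #18, #19, #22.
Seated (10 incl. alternates): #1, #3, #4, #8, #9, #10, #12, #14, #15, #17.
Of those, in Group II: #8, #10, #17 → 3.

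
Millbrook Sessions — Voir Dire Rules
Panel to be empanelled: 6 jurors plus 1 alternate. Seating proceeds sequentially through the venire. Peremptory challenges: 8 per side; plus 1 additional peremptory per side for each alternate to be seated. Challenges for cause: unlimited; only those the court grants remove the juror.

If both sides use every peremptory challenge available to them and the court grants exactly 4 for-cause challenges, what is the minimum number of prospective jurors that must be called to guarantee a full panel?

Seats to fill: 6 + 1 alternates = 7.
Peremptories: 8 + 1×1 = 9 per side × 2 sides = 18.
For-cause removals: 4.
Minimum venire: 7 + 18 + 4 = 29.

29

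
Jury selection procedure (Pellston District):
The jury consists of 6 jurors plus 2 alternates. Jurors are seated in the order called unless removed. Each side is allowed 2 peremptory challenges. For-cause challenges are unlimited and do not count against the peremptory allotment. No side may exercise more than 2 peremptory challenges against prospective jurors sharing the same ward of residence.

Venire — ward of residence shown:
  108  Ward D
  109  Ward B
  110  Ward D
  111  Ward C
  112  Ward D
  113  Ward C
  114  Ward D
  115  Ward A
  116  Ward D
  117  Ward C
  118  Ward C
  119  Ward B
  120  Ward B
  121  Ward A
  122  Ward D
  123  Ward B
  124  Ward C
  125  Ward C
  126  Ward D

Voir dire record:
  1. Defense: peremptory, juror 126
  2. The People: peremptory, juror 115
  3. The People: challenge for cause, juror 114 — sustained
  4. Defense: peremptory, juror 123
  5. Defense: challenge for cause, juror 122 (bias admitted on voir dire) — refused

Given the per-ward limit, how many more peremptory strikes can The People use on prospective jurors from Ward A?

The People peremptories so far: #115 — 1 of 2 used, 1 left overall.
Against Ward A: #115 — 1 used; per-ward cap 2 leaves 1.
Binding limit: min(1, 1) = 1.

1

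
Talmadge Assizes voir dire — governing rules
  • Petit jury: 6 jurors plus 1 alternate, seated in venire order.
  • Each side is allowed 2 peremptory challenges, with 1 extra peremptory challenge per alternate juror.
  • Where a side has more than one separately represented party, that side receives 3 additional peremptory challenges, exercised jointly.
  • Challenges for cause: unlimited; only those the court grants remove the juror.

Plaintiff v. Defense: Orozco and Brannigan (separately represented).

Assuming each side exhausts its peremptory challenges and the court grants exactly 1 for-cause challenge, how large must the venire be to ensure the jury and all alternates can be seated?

17

Seats to fill: 6 + 1 alternates = 7.
Peremptories — Plaintiff: 2 + 1×1 = 3; Defense: 2 + 1×1 + 3 = 6; total 9.
For-cause removals: 1.
Minimum venire: 7 + 9 + 1 = 17.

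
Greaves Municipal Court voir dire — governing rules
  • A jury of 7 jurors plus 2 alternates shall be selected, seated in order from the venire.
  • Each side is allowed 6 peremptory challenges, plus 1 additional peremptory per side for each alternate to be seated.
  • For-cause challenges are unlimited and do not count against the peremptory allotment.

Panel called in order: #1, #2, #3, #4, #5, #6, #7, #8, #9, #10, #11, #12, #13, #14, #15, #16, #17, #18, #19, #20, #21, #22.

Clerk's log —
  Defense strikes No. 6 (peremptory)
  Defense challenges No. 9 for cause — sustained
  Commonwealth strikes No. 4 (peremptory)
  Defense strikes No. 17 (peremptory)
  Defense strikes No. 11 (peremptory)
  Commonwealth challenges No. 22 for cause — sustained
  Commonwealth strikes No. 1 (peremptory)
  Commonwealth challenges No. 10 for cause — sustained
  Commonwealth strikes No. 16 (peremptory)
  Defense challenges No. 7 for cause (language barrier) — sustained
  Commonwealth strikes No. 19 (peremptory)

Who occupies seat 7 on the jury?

14

Removed: #1, #4, #6, #7, #9, #10, #11, #16, #17, #19, #22.
Seating in order: seats 1–7 → #2, #3, #5, #8, #12, #13, #14; alternates → #15, #18.
So seat 7 is #14.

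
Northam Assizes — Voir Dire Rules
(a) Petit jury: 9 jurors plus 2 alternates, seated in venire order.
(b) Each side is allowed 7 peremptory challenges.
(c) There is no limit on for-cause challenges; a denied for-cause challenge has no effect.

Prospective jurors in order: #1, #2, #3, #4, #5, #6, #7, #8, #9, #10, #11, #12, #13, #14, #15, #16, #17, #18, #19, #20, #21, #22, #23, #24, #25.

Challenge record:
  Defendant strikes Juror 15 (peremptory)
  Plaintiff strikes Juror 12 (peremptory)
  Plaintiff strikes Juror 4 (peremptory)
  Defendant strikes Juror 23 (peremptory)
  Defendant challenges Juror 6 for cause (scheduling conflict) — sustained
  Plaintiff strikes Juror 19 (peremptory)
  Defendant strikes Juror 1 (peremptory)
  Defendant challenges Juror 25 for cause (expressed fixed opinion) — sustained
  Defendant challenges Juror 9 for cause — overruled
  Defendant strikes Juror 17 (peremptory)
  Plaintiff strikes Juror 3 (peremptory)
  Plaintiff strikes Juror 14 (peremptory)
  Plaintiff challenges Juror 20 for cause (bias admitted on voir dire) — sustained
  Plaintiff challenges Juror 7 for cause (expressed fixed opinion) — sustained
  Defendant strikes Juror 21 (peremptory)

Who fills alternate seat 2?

Removed: #1, #3, #4, #6, #7, #12, #14, #15, #17, #19, #20, #21, #23, #25. (#9 stays — for-cause denied.)
Seating in order: seats 1–9 → #2, #5, #8, #9, #10, #11, #13, #16, #18; alternates → #22, #24.
So alternate 2 is #24.

24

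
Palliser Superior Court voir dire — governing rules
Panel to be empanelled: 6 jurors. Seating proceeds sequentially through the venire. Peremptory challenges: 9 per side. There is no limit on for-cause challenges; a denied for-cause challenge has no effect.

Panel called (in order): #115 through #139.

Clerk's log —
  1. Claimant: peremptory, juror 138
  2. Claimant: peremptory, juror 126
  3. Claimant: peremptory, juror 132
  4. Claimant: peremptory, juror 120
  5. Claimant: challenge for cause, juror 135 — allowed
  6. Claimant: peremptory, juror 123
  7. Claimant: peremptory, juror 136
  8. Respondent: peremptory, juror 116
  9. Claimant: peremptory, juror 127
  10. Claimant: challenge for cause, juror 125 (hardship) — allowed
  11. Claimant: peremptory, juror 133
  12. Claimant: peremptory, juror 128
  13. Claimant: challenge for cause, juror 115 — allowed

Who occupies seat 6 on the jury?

124

Removed: #115, #116, #120, #123, #125, #126, #127, #128, #132, #133, #135, #136, #138.
Seating in order: seats 1–6 → #117, #118, #119, #121, #122, #124.
So seat 6 is #124.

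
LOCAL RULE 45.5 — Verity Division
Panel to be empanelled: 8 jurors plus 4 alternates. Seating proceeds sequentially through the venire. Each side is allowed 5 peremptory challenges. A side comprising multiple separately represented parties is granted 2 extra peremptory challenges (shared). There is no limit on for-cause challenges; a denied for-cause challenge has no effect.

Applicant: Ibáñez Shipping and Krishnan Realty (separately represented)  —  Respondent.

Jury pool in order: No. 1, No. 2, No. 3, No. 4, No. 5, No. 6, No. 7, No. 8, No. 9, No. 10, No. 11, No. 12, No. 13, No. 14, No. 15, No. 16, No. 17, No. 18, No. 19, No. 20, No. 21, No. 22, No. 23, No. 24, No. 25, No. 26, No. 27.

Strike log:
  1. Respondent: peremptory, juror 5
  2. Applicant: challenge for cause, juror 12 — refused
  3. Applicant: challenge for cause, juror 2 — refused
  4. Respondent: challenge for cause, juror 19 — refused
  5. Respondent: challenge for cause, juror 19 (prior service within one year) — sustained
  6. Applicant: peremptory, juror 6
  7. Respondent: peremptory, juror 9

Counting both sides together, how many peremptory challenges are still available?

Applicant allotment: 5 base + 2 multi-party = 7. Respondent allotment: 5.
Applicant peremptories used: #6 — 1 (for-cause on #12, #2 don't count).
Respondent peremptories used: #5, #9 — 2 (for-cause on #19, #19 don't count).
Remaining: (7 − 1) + (5 − 2) = 9.

9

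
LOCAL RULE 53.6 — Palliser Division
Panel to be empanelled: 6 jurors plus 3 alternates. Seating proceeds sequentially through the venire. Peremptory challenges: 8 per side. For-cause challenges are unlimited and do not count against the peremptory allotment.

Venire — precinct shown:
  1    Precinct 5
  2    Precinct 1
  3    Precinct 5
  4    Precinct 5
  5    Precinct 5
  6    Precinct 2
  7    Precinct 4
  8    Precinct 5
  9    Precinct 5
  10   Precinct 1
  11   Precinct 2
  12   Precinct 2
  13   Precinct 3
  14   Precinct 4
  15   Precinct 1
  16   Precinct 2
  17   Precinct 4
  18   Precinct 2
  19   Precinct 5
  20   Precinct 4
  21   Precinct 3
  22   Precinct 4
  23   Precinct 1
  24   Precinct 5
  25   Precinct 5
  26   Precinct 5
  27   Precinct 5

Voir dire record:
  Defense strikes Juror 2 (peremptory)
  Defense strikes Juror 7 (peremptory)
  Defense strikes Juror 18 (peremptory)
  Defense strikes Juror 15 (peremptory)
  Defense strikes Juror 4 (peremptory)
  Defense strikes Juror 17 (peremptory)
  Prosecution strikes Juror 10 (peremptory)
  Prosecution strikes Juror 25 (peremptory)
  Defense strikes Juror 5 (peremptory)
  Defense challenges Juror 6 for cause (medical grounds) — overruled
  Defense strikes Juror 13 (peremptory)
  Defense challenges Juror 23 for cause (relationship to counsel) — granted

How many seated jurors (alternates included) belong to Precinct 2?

Removed: #2, #4, #5, #7, #10, #13, #15, #17, #18, #23, #25.
Seated (9 incl. alternates): #1, #3, #6, #8, #9, #11, #12, #14, #16.
Of those, in Precinct 2: #6, #11, #12, #16 → 4.

4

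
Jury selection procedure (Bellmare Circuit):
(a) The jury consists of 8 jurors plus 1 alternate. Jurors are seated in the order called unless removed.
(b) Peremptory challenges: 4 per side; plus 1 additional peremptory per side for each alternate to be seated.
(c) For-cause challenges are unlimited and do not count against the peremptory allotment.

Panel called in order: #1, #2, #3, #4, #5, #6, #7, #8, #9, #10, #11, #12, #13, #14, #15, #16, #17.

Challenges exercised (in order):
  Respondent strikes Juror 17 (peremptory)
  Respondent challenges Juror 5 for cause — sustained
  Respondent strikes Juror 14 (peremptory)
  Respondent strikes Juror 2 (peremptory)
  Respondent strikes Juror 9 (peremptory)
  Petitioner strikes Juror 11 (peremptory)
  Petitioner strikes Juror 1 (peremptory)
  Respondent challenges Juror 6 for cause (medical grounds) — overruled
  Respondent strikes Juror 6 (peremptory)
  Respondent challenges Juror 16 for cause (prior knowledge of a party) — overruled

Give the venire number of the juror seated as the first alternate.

16

Removed: #1, #2, #5, #6, #9, #11, #14, #17. (#16 stays — for-cause denied.)
Seating in order: seats 1–8 → #3, #4, #7, #8, #10, #12, #13, #15; alternates → #16.
So alternate 1 is #16.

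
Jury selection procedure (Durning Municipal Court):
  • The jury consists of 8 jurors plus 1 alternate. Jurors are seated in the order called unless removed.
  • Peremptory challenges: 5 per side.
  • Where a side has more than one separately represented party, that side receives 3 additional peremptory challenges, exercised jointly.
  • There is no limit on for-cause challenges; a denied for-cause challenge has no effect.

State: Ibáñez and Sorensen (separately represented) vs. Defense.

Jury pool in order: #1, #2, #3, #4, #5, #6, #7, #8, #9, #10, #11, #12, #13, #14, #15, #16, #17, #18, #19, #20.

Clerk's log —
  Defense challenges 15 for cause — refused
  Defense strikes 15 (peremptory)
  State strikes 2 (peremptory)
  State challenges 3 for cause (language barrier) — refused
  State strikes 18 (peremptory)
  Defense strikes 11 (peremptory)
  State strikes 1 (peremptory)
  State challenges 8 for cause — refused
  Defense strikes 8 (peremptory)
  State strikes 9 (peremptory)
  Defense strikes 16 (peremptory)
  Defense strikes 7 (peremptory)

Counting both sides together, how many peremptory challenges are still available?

State allotment: 5 base + 3 multi-party = 8. Defense allotment: 5.
State peremptories used: #2, #18, #1, #9 — 4 (for-cause on #3, #8 don't count).
Defense peremptories used: #15, #11, #8, #16, #7 — 5 (the for-cause on #15 doesn't count).
Remaining: (8 − 4) + (5 − 5) = 4.

4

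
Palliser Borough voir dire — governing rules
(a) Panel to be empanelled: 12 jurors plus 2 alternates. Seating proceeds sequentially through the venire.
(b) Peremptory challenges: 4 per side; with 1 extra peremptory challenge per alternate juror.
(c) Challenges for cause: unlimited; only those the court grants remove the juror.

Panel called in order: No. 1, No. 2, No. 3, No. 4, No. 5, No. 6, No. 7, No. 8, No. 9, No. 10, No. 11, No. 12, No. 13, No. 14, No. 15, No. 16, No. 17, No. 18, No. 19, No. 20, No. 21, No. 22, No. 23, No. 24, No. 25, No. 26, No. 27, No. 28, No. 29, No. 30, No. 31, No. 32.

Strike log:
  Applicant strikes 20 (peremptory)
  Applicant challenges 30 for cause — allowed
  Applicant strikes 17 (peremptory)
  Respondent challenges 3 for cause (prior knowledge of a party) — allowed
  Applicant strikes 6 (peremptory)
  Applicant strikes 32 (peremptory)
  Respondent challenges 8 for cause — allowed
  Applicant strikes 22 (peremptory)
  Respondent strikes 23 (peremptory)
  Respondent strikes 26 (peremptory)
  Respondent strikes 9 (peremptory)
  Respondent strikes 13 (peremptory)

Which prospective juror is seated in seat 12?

Removed: #3, #6, #8, #9, #13, #17, #20, #22, #23, #26, #30, #32.
Seating in order: seats 1–12 → #1, #2, #4, #5, #7, #10, #11, #12, #14, #15, #16, #18; alternates → #19, #21.
So seat 12 is #18.

18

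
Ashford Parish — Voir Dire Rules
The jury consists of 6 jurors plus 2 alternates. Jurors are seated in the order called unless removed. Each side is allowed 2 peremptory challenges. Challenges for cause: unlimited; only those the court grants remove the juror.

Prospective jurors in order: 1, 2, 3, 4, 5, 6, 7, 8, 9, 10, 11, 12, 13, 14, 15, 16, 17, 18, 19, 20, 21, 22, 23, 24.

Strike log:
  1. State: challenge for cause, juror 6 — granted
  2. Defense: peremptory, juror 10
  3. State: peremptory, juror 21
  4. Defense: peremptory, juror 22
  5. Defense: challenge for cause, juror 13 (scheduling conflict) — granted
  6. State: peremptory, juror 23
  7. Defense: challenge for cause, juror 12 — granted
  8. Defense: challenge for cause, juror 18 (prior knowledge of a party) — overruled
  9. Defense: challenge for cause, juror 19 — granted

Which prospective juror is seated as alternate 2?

9

Removed: #6, #10, #12, #13, #19, #21, #22, #23. (#18 stays — for-cause denied.)
Seating in order: seats 1–6 → #1, #2, #3, #4, #5, #7; alternates → #8, #9.
So alternate 2 is #9.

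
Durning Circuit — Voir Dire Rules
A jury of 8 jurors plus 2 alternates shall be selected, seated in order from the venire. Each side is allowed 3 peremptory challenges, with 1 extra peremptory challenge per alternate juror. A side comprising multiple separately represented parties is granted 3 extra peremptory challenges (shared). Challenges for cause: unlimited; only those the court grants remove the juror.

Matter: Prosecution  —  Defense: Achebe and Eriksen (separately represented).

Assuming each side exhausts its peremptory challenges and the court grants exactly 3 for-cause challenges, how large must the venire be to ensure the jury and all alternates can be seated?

Seats to fill: 8 + 2 alternates = 10.
Peremptories — Prosecution: 3 + 1×2 = 5; Defense: 3 + 1×2 + 3 = 8; total 13.
For-cause removals: 3.
Minimum venire: 10 + 13 + 3 = 26.

26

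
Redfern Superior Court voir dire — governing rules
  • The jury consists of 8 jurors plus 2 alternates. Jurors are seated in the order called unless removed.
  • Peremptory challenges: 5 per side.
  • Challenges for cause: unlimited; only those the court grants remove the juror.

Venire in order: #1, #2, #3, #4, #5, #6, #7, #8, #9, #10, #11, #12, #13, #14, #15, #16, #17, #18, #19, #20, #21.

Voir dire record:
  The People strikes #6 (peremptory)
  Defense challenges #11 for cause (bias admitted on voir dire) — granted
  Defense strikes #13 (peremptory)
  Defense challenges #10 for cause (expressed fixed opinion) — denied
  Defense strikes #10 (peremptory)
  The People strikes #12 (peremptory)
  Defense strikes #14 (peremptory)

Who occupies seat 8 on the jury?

9

Removed: #6, #10, #11, #12, #13, #14.
Seating in order: seats 1–8 → #1, #2, #3, #4, #5, #7, #8, #9; alternates → #15, #16.
So seat 8 is #9.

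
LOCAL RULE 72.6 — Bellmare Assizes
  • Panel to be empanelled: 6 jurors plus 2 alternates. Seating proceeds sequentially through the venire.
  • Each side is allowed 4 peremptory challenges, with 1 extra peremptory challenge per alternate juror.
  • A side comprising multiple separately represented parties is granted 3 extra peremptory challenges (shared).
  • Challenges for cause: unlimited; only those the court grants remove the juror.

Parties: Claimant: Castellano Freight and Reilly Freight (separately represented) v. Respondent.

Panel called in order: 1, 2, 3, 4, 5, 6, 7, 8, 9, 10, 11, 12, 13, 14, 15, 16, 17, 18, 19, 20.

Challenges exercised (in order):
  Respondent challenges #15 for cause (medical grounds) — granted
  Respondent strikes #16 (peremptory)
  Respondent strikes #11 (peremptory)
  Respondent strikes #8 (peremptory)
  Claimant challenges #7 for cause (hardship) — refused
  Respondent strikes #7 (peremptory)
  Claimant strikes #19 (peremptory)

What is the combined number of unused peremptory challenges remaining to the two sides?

10

Claimant allotment: 4 base + 1 × 2 alternates + 3 multi-party = 9. Respondent allotment: 4 base + 1 × 2 alternates = 6.
Claimant peremptories used: #19 — 1 (the for-cause on #7 doesn't count).
Respondent peremptories used: #16, #11, #8, #7 — 4 (the for-cause on #15 doesn't count).
Remaining: (9 − 1) + (6 − 4) = 10.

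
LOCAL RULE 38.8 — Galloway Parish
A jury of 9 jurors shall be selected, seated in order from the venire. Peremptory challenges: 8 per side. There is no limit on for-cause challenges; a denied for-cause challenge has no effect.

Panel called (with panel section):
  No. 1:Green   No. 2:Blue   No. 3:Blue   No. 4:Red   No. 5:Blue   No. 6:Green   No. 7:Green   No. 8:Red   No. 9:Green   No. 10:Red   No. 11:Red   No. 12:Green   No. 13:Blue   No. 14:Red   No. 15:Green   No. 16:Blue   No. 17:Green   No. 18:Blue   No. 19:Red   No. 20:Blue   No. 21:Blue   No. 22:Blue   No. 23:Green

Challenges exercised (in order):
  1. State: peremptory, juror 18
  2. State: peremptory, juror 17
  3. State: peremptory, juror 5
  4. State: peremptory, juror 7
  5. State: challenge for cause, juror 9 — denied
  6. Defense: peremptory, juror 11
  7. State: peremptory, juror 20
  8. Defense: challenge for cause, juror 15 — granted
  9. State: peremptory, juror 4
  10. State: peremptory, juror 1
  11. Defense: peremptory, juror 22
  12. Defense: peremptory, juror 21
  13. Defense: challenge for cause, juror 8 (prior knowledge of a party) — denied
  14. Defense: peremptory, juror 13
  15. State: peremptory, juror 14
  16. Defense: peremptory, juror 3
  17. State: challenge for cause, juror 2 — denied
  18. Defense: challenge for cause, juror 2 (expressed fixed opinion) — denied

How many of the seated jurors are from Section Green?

4

Removed: #1, #3, #4, #5, #7, #11, #13, #14, #15, #17, #18, #20, #21, #22.
Seated jurors 1–9: #2, #6, #8, #9, #10, #12, #16, #19, #23.
Of those, in Section Green: #6, #9, #12, #23 → 4.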